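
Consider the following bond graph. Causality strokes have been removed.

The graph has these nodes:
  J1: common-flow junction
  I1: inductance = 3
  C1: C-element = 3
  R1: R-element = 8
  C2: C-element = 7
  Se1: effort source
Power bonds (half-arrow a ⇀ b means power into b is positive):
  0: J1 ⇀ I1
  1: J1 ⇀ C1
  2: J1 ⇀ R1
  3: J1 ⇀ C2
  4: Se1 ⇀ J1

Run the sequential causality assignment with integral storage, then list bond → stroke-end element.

bond 0 →I1
bond 1 →J1
bond 2 →J1
bond 3 →J1
bond 4 →J1

b4 →J1  (Se1: effort source, stroke at far end)
b0 →I1  (I1 integral (f out))
b1 →J1  (common-f at J1 fixed by 0)
b2 →J1  (J1: bond 0 brought flow, rest push out)
b3 →J1  (common-f at J1 fixed by 0)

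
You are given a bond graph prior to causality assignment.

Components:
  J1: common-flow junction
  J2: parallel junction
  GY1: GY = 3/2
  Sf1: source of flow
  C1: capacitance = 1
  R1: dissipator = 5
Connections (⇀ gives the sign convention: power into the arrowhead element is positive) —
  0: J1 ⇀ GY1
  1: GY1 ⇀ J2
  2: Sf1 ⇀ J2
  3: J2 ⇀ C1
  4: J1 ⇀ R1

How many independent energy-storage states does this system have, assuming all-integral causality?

1  (C1 all integral)

#2 |Sf1  (source Sf1 imposes f)
#3 |J2  (prefer integral on C1)
#1 |GY1  (J2: bond 3 brought effort, rest push out)
#0 |GY1  (through GY1, causality inverts; strokes same side of GY1)
#4 |J1  (J1 flow already set via bond 0)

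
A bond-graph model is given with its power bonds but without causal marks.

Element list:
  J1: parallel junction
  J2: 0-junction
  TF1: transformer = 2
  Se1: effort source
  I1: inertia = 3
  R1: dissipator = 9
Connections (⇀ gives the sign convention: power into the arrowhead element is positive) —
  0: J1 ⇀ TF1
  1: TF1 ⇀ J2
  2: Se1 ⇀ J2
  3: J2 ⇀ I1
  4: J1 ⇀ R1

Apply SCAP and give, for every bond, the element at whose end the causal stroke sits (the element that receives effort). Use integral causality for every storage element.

b0 stroke at J1
b1 stroke at TF1
b2 stroke at J2
b3 stroke at I1
b4 stroke at R1

bond 2 stroke→J2  (source Se1 imposes e)
bond 1 stroke→TF1  (0-jn J2 has e-setter on 2)
bond 3 stroke→I1  (common-e at J2 fixed by 2)
bond 0 stroke→J1  (TF1: transformer flips bond 1)
bond 4 stroke→R1  (common-e at J1 fixed by 0)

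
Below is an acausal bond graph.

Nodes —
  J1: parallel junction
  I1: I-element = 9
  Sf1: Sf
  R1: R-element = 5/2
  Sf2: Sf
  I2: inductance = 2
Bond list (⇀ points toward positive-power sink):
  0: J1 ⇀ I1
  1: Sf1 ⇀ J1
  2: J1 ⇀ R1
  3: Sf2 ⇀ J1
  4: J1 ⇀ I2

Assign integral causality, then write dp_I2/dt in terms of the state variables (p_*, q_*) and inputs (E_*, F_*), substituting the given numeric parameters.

b1 →Sf1  (Sf1: flow source, stroke at near end)
b3 →Sf2  (source Sf2 imposes f)
b0 →I1  (prefer integral on I1)
b4 →I2  (I2: I, integral causality)
b2 →J1  (J1: last free bond brings effort in)

dp_I2/dt = 5*F_Sf1/2 + 5*F_Sf2/2 - 5*p_I1/18 - 5*p_I2/4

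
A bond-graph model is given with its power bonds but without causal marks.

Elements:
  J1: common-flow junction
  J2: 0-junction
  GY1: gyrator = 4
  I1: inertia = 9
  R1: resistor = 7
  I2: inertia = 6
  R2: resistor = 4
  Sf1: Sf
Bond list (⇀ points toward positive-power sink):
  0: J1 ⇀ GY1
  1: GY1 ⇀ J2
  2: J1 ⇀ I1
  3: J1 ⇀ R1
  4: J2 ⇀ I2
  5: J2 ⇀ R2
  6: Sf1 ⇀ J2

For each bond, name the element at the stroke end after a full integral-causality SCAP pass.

bond 0 stroke→J1
bond 1 stroke→J2
bond 2 stroke→I1
bond 3 stroke→J1
bond 4 stroke→I2
bond 5 stroke→R2
bond 6 stroke→Sf1

#6 →Sf1  (Sf1 (Sf) sets flow on bond)
#2 →I1  (I1 integral (f out))
#0 →J1  (J1 flow already set via bond 2)
#3 →J1  (J1: bond 2 brought flow, rest push out)
#1 →J2  (through GY1, causality inverts; strokes same side of GY1)
#4 →I2  (J2: bond 1 brought effort, rest push out)
#5 →R2  (0-jn J2 has e-setter on 1)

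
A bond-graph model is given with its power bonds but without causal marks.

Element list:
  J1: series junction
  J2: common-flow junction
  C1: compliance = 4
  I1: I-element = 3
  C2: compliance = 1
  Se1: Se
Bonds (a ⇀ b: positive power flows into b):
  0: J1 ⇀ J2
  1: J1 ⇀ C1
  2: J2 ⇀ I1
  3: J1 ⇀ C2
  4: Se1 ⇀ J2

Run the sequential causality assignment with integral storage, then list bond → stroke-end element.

#4 stroke→J2  (Se1 (Se) sets effort on bond)
#1 stroke→J1  (C1 outputs effort q/C1)
#2 stroke→I1  (I1 integral (f out))
#0 stroke→J2  (common-f at J2 fixed by 2)
#3 stroke→J1  (J1: bond 0 brought flow, rest push out)

b0 stroke→J2
b1 stroke→J1
b2 stroke→I1
b3 stroke→J1
b4 stroke→J2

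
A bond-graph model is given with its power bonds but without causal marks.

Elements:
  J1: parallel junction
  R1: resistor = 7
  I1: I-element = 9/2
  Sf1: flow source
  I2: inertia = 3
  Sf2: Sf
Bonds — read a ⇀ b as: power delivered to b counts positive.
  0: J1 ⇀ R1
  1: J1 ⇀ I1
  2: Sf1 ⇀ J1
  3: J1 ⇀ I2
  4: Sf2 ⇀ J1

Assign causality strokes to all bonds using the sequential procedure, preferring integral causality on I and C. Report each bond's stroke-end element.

β2 stroke→Sf1  (Sf1 fixes flow; stroke at Sf1)
β4 stroke→Sf2  (Sf2 fixes flow; stroke at Sf2)
β1 stroke→I1  (prefer integral on I1)
β3 stroke→I2  (I2 outputs flow p/I2)
β0 stroke→J1  (only one effort-in slot at J1)

β0 →J1
β1 →I1
β2 →Sf1
β3 →I2
β4 →Sf2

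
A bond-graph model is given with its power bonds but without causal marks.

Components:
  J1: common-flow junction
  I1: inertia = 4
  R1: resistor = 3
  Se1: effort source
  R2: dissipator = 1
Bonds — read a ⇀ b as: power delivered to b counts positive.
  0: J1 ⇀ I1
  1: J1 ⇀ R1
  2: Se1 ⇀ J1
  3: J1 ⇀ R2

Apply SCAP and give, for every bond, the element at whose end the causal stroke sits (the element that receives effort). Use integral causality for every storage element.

#0 stroke at I1
#1 stroke at J1
#2 stroke at J1
#3 stroke at J1

β2 →J1  (Se1 fixes effort; stroke away)
β0 →I1  (prefer integral on I1)
β1 →J1  (1-jn J1 has f-setter on 0)
β3 →J1  (common-f at J1 fixed by 0)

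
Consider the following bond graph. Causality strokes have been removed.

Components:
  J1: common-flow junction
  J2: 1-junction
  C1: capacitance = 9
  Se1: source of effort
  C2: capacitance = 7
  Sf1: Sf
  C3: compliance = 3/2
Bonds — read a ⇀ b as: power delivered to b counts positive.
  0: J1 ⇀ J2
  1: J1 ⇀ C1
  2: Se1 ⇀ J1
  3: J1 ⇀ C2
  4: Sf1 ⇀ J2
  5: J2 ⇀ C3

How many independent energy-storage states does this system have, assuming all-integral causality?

b2 →J1  (Se1: effort source, stroke at far end)
b4 →Sf1  (Sf1 fixes flow; stroke at Sf1)
b0 →J2  (common-f at J2 fixed by 4)
b5 →J2  (common-f at J2 fixed by 4)
b1 →J1  (common-f at J1 fixed by 0)
b3 →J1  (J1 flow already set via bond 0)

3  (C1, C2, C3 all integral)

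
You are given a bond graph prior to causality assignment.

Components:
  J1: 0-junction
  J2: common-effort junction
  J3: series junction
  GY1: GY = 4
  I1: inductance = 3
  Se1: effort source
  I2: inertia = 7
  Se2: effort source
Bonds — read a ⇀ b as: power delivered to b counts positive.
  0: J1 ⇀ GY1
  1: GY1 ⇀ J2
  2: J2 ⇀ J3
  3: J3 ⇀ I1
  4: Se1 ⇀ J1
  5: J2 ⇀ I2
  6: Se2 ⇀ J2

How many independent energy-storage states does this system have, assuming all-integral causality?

#4 |J1  (Se1: effort source, stroke at far end)
#6 |J2  (Se2 (Se) sets effort on bond)
#0 |GY1  (common-e at J1 fixed by 4)
#1 |GY1  (J2: bond 6 brought effort, rest push out)
#2 |J3  (0-jn J2 has e-setter on 6)
#5 |I2  (J2: bond 6 brought effort, rest push out)
#3 |I1  (closing 1-jn rule on J3)

2  (I1, I2 all integral)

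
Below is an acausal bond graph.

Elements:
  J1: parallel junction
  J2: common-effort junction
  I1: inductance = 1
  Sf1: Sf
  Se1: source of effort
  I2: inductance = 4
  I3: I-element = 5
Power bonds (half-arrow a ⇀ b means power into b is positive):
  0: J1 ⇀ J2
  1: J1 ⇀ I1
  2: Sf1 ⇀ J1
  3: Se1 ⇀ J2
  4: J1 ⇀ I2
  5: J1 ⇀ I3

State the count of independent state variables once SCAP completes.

3  (I1, I2, I3 all integral)

b2 →Sf1  (Sf1 fixes flow; stroke at Sf1)
b3 →J2  (Se1 (Se) sets effort on bond)
b0 →J1  (J2 effort already set via bond 3)
b1 →I1  (J1: bond 0 brought effort, rest push out)
b4 →I2  (common-e at J1 fixed by 0)
b5 →I3  (J1: bond 0 brought effort, rest push out)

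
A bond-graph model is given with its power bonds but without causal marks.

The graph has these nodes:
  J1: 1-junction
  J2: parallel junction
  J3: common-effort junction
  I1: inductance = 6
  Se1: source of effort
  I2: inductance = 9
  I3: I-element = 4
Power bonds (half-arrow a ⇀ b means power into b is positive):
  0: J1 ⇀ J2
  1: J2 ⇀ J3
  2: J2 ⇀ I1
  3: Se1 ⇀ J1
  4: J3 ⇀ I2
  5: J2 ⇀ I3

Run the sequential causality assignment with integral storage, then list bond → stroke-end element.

b0 stroke at J2
b1 stroke at J3
b2 stroke at I1
b3 stroke at J1
b4 stroke at I2
b5 stroke at I3

#3 stroke at J1  (source Se1 imposes e)
#0 stroke at J2  (only one flow-in slot at J1)
#1 stroke at J3  (0-jn J2 has e-setter on 0)
#2 stroke at I1  (J2: bond 0 brought effort, rest push out)
#5 stroke at I3  (J2 effort already set via bond 0)
#4 stroke at I2  (0-jn J3 has e-setter on 1)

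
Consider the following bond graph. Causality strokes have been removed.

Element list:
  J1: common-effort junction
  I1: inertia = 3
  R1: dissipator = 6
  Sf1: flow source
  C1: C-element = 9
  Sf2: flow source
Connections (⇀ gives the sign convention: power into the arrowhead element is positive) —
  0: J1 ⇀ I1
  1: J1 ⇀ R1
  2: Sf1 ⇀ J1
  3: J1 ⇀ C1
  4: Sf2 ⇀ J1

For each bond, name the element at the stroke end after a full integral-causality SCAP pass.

β2 stroke at Sf1  (source Sf1 imposes f)
β4 stroke at Sf2  (Sf2: flow source, stroke at near end)
β0 stroke at I1  (I1 integral (f out))
β3 stroke at J1  (C1 integral (e out))
β1 stroke at R1  (J1 effort already set via bond 3)

#0 |I1
#1 |R1
#2 |Sf1
#3 |J1
#4 |Sf2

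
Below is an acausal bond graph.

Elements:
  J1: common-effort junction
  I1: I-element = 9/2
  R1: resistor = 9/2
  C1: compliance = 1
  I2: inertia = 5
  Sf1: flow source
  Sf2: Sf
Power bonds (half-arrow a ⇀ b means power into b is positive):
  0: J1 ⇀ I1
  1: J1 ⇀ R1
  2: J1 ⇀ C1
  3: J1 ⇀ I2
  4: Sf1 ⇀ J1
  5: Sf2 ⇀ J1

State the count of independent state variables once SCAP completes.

3  (C1, I1, I2 all integral)

bond 4 stroke→Sf1  (source Sf1 imposes f)
bond 5 stroke→Sf2  (Sf2: flow source, stroke at near end)
bond 0 stroke→I1  (I1 integral (f out))
bond 2 stroke→J1  (prefer integral on C1)
bond 1 stroke→R1  (common-e at J1 fixed by 2)
bond 3 stroke→I2  (J1: bond 2 brought effort, rest push out)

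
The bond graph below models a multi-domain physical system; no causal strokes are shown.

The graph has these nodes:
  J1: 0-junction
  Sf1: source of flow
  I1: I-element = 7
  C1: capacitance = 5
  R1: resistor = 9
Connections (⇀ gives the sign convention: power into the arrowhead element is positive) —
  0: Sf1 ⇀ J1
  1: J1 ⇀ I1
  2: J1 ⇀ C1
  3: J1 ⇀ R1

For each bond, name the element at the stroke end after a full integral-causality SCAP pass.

b0 stroke at Sf1  (source Sf1 imposes f)
b1 stroke at I1  (I1 outputs flow p/I1)
b2 stroke at J1  (C1: C, integral causality)
b3 stroke at R1  (common-e at J1 fixed by 2)

β0 stroke at Sf1
β1 stroke at I1
β2 stroke at J1
β3 stroke at R1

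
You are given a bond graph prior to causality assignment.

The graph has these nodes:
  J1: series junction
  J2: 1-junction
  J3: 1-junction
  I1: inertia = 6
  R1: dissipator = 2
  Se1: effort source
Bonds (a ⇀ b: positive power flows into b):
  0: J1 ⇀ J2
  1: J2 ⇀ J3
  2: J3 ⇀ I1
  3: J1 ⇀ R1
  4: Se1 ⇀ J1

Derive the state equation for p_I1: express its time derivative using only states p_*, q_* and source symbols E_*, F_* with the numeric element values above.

dp_I1/dt = E_Se1 - p_I1/3

#4 |J1  (source Se1 imposes e)
#2 |I1  (I1 integral (f out))
#1 |J3  (J3: bond 2 brought flow, rest push out)
#0 |J2  (1-jn J2 has f-setter on 1)
#3 |J1  (J1 flow already set via bond 0)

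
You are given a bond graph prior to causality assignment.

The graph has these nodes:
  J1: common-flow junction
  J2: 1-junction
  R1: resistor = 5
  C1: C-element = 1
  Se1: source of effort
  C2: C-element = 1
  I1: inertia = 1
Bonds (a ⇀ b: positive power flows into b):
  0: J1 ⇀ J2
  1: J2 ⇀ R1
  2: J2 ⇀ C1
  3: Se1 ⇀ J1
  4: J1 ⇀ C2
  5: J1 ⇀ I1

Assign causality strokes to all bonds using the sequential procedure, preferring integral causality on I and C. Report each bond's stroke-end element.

β0 stroke→J1
β1 stroke→J2
β2 stroke→J2
β3 stroke→J1
β4 stroke→J1
β5 stroke→I1

#3 stroke→J1  (Se1 (Se) sets effort on bond)
#2 stroke→J2  (C1 integral (e out))
#4 stroke→J1  (C2 outputs effort q/C2)
#5 stroke→I1  (I1: I, integral causality)
#0 stroke→J1  (common-f at J1 fixed by 5)
#1 stroke→J2  (J2: bond 0 brought flow, rest push out)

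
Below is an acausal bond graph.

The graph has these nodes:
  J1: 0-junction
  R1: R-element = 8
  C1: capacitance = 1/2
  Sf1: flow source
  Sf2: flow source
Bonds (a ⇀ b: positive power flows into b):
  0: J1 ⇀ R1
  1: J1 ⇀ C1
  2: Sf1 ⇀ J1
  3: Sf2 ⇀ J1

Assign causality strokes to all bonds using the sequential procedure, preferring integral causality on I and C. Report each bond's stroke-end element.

#2 →Sf1  (Sf1 fixes flow; stroke at Sf1)
#3 →Sf2  (Sf2 (Sf) sets flow on bond)
#1 →J1  (C1 outputs effort q/C1)
#0 →R1  (J1 effort already set via bond 1)

β0 stroke→R1
β1 stroke→J1
β2 stroke→Sf1
β3 stroke→Sf2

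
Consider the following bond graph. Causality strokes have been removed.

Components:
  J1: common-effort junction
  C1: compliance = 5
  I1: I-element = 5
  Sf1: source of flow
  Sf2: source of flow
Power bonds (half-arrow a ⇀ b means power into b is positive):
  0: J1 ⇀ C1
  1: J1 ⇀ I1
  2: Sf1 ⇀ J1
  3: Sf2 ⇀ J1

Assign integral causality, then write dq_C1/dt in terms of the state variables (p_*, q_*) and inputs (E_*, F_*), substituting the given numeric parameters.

dq_C1/dt = F_Sf1 + F_Sf2 - p_I1/5

β2 stroke→Sf1  (Sf1 (Sf) sets flow on bond)
β3 stroke→Sf2  (Sf2 fixes flow; stroke at Sf2)
β0 stroke→J1  (prefer integral on C1)
β1 stroke→I1  (0-jn J1 has e-setter on 0)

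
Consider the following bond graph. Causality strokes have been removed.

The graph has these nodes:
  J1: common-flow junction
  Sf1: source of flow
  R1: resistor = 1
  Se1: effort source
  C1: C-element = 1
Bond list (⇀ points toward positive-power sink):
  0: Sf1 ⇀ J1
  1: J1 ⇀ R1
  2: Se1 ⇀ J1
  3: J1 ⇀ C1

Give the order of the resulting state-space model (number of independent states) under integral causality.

1  (C1 all integral)

#0 →Sf1  (Sf1: flow source, stroke at near end)
#2 →J1  (Se1 fixes effort; stroke away)
#1 →J1  (J1: bond 0 brought flow, rest push out)
#3 →J1  (J1: bond 0 brought flow, rest push out)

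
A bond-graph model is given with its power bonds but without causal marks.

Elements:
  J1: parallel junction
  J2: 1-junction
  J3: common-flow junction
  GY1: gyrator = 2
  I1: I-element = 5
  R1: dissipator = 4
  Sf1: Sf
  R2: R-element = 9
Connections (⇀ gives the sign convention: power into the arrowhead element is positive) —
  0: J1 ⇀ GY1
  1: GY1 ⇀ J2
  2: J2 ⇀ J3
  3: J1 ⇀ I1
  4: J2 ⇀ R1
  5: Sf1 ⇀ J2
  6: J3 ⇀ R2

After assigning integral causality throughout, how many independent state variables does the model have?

1  (I1 all integral)

b5 →Sf1  (Sf1 fixes flow; stroke at Sf1)
b1 →J2  (1-jn J2 has f-setter on 5)
b2 →J2  (1-jn J2 has f-setter on 5)
b4 →J2  (J2 flow already set via bond 5)
b6 →J3  (J3 flow already set via bond 2)
b0 →J1  (GY1: gyrator matches bond 1)
b3 →I1  (J1: bond 0 brought effort, rest push out)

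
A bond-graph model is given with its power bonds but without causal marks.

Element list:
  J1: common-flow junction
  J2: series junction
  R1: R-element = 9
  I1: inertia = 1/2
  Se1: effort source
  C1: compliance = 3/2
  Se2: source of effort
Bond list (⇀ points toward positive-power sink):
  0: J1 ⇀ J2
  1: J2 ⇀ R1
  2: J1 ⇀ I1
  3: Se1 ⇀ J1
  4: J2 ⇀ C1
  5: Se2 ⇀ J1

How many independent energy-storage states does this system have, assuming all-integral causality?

b3 stroke at J1  (Se1 (Se) sets effort on bond)
b5 stroke at J1  (source Se2 imposes e)
b2 stroke at I1  (prefer integral on I1)
b0 stroke at J1  (1-jn J1 has f-setter on 2)
b1 stroke at J2  (common-f at J2 fixed by 0)
b4 stroke at J2  (common-f at J2 fixed by 0)

2  (C1, I1 all integral)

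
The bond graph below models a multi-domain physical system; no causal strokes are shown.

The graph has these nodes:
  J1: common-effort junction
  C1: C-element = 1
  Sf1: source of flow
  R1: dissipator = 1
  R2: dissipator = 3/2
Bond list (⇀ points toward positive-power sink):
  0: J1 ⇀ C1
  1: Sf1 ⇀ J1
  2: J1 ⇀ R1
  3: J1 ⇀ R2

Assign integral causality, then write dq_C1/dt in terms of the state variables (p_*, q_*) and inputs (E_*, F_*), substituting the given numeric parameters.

dq_C1/dt = F_Sf1 - 5*q_C1/3

bond 1 →Sf1  (Sf1: flow source, stroke at near end)
bond 0 →J1  (C1 integral (e out))
bond 2 →R1  (J1 effort already set via bond 0)
bond 3 →R2  (J1 effort already set via bond 0)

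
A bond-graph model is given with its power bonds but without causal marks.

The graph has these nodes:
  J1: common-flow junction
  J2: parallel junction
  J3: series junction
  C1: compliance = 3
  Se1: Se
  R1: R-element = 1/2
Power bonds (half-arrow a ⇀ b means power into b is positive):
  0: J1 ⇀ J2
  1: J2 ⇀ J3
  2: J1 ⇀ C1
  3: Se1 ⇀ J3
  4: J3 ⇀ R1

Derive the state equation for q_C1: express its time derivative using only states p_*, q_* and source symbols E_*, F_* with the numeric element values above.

dq_C1/dt = 2*E_Se1 - 2*q_C1/3

bond 3 →J3  (source Se1 imposes e)
bond 2 →J1  (C1 outputs effort q/C1)
bond 0 →J2  (J1: last free bond brings flow in)
bond 1 →J3  (common-e at J2 fixed by 0)
bond 4 →R1  (J3: last free bond brings flow in)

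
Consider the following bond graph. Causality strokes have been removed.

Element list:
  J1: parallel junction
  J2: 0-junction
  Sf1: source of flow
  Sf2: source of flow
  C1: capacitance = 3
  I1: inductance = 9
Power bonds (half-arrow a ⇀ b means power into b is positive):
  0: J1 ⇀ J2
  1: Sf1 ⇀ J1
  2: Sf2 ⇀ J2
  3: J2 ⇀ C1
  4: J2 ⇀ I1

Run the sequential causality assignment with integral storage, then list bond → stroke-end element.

bond 0 stroke at J1
bond 1 stroke at Sf1
bond 2 stroke at Sf2
bond 3 stroke at J2
bond 4 stroke at I1

bond 1 →Sf1  (Sf1: flow source, stroke at near end)
bond 2 →Sf2  (source Sf2 imposes f)
bond 0 →J1  (J1: last free bond brings effort in)
bond 3 →J2  (C1: C, integral causality)
bond 4 →I1  (common-e at J2 fixed by 3)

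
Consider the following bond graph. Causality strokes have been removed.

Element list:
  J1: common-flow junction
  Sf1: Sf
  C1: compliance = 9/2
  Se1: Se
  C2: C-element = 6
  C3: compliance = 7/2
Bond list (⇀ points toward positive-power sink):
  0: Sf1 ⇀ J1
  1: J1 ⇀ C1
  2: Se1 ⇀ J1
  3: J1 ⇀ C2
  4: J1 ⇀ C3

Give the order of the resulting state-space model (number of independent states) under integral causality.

3  (C1, C2, C3 all integral)

β0 stroke→Sf1  (source Sf1 imposes f)
β2 stroke→J1  (source Se1 imposes e)
β1 stroke→J1  (J1: bond 0 brought flow, rest push out)
β3 stroke→J1  (1-jn J1 has f-setter on 0)
β4 stroke→J1  (1-jn J1 has f-setter on 0)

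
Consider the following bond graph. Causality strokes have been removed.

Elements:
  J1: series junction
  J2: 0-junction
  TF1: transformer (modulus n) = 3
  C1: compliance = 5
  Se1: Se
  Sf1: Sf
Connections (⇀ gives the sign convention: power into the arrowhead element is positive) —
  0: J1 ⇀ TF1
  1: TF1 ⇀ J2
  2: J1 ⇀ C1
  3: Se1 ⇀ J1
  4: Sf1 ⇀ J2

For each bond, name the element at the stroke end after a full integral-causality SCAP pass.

bond 0 stroke→TF1
bond 1 stroke→J2
bond 2 stroke→J1
bond 3 stroke→J1
bond 4 stroke→Sf1

bond 3 stroke→J1  (Se1 fixes effort; stroke away)
bond 4 stroke→Sf1  (source Sf1 imposes f)
bond 1 stroke→J2  (closing 0-jn rule on J2)
bond 0 stroke→TF1  (through TF1, causality passes straight; one stroke at TF1)
bond 2 stroke→J1  (J1: bond 0 brought flow, rest push out)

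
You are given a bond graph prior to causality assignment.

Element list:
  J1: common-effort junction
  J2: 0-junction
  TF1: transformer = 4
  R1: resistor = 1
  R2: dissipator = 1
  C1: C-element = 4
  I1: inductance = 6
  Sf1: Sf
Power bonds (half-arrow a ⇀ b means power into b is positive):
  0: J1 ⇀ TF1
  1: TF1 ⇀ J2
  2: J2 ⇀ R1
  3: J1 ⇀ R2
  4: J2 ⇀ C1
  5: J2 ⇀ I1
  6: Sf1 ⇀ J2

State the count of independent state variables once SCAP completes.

b6 stroke→Sf1  (Sf1 fixes flow; stroke at Sf1)
b4 stroke→J2  (C1 outputs effort q/C1)
b1 stroke→TF1  (J2: bond 4 brought effort, rest push out)
b2 stroke→R1  (J2: bond 4 brought effort, rest push out)
b5 stroke→I1  (0-jn J2 has e-setter on 4)
b0 stroke→J1  (TF TF1: opposite of bond 1)
b3 stroke→R2  (common-e at J1 fixed by 0)

2  (C1, I1 all integral)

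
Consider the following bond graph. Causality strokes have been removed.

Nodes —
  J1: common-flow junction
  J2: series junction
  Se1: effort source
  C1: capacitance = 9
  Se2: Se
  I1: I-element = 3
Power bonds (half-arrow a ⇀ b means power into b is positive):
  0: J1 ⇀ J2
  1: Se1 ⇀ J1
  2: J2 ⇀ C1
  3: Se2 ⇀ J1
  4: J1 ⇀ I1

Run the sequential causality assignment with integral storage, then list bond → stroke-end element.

bond 1 →J1  (Se1 (Se) sets effort on bond)
bond 3 →J1  (source Se2 imposes e)
bond 2 →J2  (C1: C, integral causality)
bond 0 →J1  (J2: last free bond brings flow in)
bond 4 →I1  (J1: last free bond brings flow in)

β0 stroke at J1
β1 stroke at J1
β2 stroke at J2
β3 stroke at J1
β4 stroke at I1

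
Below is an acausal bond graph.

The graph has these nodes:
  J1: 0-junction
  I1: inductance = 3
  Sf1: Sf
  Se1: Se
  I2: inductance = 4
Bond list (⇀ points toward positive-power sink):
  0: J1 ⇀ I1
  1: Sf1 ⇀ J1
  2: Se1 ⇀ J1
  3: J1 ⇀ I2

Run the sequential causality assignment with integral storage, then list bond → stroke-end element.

#0 stroke→I1
#1 stroke→Sf1
#2 stroke→J1
#3 stroke→I2

bond 1 stroke→Sf1  (Sf1 (Sf) sets flow on bond)
bond 2 stroke→J1  (Se1: effort source, stroke at far end)
bond 0 stroke→I1  (0-jn J1 has e-setter on 2)
bond 3 stroke→I2  (0-jn J1 has e-setter on 2)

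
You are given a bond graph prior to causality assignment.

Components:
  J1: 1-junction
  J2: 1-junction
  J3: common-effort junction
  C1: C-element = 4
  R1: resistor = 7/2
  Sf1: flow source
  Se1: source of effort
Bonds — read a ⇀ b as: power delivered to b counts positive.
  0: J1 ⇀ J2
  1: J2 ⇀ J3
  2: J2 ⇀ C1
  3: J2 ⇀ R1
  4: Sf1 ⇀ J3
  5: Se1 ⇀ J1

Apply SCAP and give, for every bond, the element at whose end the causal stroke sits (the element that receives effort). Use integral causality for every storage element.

β0 stroke at J2
β1 stroke at J3
β2 stroke at J2
β3 stroke at J2
β4 stroke at Sf1
β5 stroke at J1

b4 stroke→Sf1  (source Sf1 imposes f)
b5 stroke→J1  (Se1 fixes effort; stroke away)
b0 stroke→J2  (closing 1-jn rule on J1)
b1 stroke→J3  (only one effort-in slot at J3)
b2 stroke→J2  (J2 flow already set via bond 1)
b3 stroke→J2  (J2: bond 1 brought flow, rest push out)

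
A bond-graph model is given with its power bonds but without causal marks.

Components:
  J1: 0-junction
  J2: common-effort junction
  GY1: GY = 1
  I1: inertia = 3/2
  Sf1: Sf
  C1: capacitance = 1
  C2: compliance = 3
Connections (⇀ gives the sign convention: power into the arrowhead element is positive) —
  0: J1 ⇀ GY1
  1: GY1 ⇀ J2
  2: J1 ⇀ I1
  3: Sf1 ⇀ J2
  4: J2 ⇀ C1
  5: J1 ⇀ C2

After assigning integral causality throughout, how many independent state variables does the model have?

bond 3 |Sf1  (Sf1 (Sf) sets flow on bond)
bond 2 |I1  (prefer integral on I1)
bond 4 |J2  (prefer integral on C1)
bond 1 |GY1  (common-e at J2 fixed by 4)
bond 0 |GY1  (through GY1, causality inverts; strokes same side of GY1)
bond 5 |J1  (only one effort-in slot at J1)

3  (C1, C2, I1 all integral)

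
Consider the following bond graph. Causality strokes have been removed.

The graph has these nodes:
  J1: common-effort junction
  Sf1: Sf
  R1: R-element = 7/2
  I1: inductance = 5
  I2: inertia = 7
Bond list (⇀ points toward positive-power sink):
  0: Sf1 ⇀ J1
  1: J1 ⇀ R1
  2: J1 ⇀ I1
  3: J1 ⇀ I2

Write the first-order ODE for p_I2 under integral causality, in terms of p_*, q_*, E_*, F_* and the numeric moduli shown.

β0 |Sf1  (Sf1 fixes flow; stroke at Sf1)
β2 |I1  (I1 outputs flow p/I1)
β3 |I2  (I2: I, integral causality)
β1 |J1  (only one effort-in slot at J1)

dp_I2/dt = 7*F_Sf1/2 - 7*p_I1/10 - p_I2/2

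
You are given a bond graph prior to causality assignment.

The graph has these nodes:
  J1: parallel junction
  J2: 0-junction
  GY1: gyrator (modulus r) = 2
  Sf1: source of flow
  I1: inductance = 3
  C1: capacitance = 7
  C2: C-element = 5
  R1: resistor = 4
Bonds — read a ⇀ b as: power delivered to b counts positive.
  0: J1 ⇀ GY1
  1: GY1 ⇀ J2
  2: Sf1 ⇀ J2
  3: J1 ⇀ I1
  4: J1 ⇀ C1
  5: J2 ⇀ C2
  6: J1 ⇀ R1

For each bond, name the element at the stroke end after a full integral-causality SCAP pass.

#2 |Sf1  (Sf1 fixes flow; stroke at Sf1)
#3 |I1  (I1 integral (f out))
#4 |J1  (C1: C, integral causality)
#0 |GY1  (J1 effort already set via bond 4)
#6 |R1  (J1 effort already set via bond 4)
#1 |GY1  (through GY1, causality inverts; strokes same side of GY1)
#5 |J2  (J2 needs exactly one e-in)

b0 |GY1
b1 |GY1
b2 |Sf1
b3 |I1
b4 |J1
b5 |J2
b6 |R1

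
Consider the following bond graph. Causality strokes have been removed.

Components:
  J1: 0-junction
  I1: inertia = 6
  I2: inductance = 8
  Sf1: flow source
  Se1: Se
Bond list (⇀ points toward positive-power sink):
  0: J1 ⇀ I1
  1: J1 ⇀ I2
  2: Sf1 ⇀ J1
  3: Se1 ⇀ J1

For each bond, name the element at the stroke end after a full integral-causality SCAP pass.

bond 2 →Sf1  (Sf1: flow source, stroke at near end)
bond 3 →J1  (Se1 (Se) sets effort on bond)
bond 0 →I1  (common-e at J1 fixed by 3)
bond 1 →I2  (common-e at J1 fixed by 3)

β0 |I1
β1 |I2
β2 |Sf1
β3 |J1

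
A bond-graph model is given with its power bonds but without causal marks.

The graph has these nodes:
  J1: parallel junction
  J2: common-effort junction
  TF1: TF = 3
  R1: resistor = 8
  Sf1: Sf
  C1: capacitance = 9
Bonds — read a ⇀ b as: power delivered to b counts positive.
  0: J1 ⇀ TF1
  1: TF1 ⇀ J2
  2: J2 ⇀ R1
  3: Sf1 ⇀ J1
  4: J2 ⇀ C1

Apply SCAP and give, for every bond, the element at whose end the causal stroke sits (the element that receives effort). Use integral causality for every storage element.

β3 stroke at Sf1  (source Sf1 imposes f)
β0 stroke at J1  (J1: last free bond brings effort in)
β1 stroke at TF1  (TF TF1: opposite of bond 0)
β4 stroke at J2  (prefer integral on C1)
β2 stroke at R1  (J2 effort already set via bond 4)

bond 0 stroke→J1
bond 1 stroke→TF1
bond 2 stroke→R1
bond 3 stroke→Sf1
bond 4 stroke→J2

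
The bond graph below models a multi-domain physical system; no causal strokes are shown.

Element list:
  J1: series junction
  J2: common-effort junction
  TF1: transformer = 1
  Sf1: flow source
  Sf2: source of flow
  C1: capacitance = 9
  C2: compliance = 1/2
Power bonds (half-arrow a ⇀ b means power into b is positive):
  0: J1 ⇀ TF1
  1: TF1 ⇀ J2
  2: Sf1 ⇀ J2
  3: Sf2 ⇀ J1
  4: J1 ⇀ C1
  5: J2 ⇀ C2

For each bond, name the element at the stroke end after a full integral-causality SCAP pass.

b0 |J1
b1 |TF1
b2 |Sf1
b3 |Sf2
b4 |J1
b5 |J2

β2 →Sf1  (source Sf1 imposes f)
β3 →Sf2  (Sf2 (Sf) sets flow on bond)
β0 →J1  (J1 flow already set via bond 3)
β4 →J1  (J1: bond 3 brought flow, rest push out)
β1 →TF1  (through TF1, causality passes straight; one stroke at TF1)
β5 →J2  (closing 0-jn rule on J2)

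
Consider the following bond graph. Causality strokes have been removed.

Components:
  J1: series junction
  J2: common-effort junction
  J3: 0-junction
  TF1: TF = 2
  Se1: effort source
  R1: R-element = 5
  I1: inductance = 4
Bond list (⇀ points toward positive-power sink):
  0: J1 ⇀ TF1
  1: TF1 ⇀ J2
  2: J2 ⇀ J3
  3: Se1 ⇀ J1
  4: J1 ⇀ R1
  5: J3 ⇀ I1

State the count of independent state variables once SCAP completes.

β3 stroke→J1  (source Se1 imposes e)
β5 stroke→I1  (I1: I, integral causality)
β2 stroke→J3  (closing 0-jn rule on J3)
β1 stroke→J2  (closing 0-jn rule on J2)
β0 stroke→TF1  (through TF1, causality passes straight; one stroke at TF1)
β4 stroke→J1  (J1: bond 0 brought flow, rest push out)

1  (I1 all integral)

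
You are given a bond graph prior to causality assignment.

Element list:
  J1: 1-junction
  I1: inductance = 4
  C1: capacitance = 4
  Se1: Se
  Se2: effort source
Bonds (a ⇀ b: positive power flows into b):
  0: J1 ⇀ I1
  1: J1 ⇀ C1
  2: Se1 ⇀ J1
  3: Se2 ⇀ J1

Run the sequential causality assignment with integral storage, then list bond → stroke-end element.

β0 |I1
β1 |J1
β2 |J1
β3 |J1

β2 |J1  (Se1: effort source, stroke at far end)
β3 |J1  (Se2 (Se) sets effort on bond)
β0 |I1  (I1 integral (f out))
β1 |J1  (common-f at J1 fixed by 0)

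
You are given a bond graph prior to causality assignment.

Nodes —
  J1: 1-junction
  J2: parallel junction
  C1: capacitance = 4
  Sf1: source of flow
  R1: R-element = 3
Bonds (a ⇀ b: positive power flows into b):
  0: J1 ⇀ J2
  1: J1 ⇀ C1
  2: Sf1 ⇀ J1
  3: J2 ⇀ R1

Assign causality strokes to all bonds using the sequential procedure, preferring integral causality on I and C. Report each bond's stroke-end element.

b0 →J1
b1 →J1
b2 →Sf1
b3 →J2

#2 stroke→Sf1  (Sf1: flow source, stroke at near end)
#0 stroke→J1  (common-f at J1 fixed by 2)
#1 stroke→J1  (J1 flow already set via bond 2)
#3 stroke→J2  (only one effort-in slot at J2)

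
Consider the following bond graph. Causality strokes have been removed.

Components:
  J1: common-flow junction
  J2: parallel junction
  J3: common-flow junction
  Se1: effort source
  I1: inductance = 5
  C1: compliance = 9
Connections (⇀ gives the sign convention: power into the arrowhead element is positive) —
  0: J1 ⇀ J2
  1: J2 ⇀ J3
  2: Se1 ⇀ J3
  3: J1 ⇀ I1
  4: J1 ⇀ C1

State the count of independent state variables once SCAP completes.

β2 stroke at J3  (source Se1 imposes e)
β1 stroke at J2  (only one flow-in slot at J3)
β0 stroke at J1  (J2: bond 1 brought effort, rest push out)
β3 stroke at I1  (I1 outputs flow p/I1)
β4 stroke at J1  (1-jn J1 has f-setter on 3)

2  (C1, I1 all integral)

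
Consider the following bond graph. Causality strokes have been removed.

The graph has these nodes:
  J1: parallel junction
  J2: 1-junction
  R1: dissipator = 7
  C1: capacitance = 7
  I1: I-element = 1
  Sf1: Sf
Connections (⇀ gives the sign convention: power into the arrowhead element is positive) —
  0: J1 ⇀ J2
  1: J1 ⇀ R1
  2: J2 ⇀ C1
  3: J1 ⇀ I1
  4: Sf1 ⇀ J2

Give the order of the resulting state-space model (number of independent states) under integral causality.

2  (C1, I1 all integral)

β4 stroke at Sf1  (Sf1: flow source, stroke at near end)
β0 stroke at J2  (common-f at J2 fixed by 4)
β2 stroke at J2  (common-f at J2 fixed by 4)
β3 stroke at I1  (I1 integral (f out))
β1 stroke at J1  (J1 needs exactly one e-in)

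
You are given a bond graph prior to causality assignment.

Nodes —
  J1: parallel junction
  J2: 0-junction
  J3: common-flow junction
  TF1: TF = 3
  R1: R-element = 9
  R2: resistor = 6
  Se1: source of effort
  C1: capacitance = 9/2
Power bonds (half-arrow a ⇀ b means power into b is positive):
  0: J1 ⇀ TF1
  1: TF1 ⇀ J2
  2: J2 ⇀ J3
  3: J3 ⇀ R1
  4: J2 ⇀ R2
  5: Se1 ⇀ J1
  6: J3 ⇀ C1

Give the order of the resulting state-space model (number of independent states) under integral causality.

1  (C1 all integral)

bond 5 stroke at J1  (source Se1 imposes e)
bond 0 stroke at TF1  (common-e at J1 fixed by 5)
bond 1 stroke at J2  (TF1 one-in-one-out from 0)
bond 2 stroke at J3  (common-e at J2 fixed by 1)
bond 4 stroke at R2  (0-jn J2 has e-setter on 1)
bond 6 stroke at J3  (C1 outputs effort q/C1)
bond 3 stroke at R1  (only one flow-in slot at J3)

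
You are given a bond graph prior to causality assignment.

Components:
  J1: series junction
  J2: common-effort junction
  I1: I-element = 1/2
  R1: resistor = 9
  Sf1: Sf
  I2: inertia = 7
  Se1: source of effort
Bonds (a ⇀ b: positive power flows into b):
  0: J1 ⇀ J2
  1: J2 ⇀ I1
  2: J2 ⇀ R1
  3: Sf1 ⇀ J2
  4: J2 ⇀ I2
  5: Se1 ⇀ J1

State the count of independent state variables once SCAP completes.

bond 3 stroke at Sf1  (Sf1: flow source, stroke at near end)
bond 5 stroke at J1  (Se1: effort source, stroke at far end)
bond 0 stroke at J2  (closing 1-jn rule on J1)
bond 1 stroke at I1  (J2: bond 0 brought effort, rest push out)
bond 2 stroke at R1  (common-e at J2 fixed by 0)
bond 4 stroke at I2  (0-jn J2 has e-setter on 0)

2  (I1, I2 all integral)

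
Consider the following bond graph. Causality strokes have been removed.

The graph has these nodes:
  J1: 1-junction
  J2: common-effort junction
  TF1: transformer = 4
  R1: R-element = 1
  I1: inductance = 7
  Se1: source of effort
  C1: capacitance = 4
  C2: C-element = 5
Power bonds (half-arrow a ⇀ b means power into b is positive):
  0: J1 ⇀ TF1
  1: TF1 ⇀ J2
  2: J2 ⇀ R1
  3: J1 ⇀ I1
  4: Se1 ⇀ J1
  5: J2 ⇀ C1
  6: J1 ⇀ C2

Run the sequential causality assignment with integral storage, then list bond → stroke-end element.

#4 stroke→J1  (Se1 fixes effort; stroke away)
#3 stroke→I1  (I1: I, integral causality)
#0 stroke→J1  (J1 flow already set via bond 3)
#6 stroke→J1  (common-f at J1 fixed by 3)
#1 stroke→TF1  (TF TF1: opposite of bond 0)
#5 stroke→J2  (prefer integral on C1)
#2 stroke→R1  (0-jn J2 has e-setter on 5)

b0 stroke at J1
b1 stroke at TF1
b2 stroke at R1
b3 stroke at I1
b4 stroke at J1
b5 stroke at J2
b6 stroke at J1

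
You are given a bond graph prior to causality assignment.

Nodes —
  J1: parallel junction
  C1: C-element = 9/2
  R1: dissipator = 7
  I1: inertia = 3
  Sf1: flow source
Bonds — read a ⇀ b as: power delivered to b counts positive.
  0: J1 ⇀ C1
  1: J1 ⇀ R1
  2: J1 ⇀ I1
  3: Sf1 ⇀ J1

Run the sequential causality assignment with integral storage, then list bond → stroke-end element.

b0 stroke→J1
b1 stroke→R1
b2 stroke→I1
b3 stroke→Sf1

#3 stroke at Sf1  (Sf1 (Sf) sets flow on bond)
#0 stroke at J1  (C1 outputs effort q/C1)
#1 stroke at R1  (0-jn J1 has e-setter on 0)
#2 stroke at I1  (0-jn J1 has e-setter on 0)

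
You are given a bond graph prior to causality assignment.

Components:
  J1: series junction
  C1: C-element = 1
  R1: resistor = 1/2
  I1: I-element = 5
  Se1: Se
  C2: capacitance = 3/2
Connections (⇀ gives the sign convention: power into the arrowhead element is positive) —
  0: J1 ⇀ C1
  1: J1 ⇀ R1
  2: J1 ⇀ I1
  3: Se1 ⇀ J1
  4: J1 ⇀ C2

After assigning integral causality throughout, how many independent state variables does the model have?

3  (C1, C2, I1 all integral)

β3 stroke at J1  (source Se1 imposes e)
β0 stroke at J1  (C1 outputs effort q/C1)
β2 stroke at I1  (prefer integral on I1)
β1 stroke at J1  (common-f at J1 fixed by 2)
β4 stroke at J1  (J1: bond 2 brought flow, rest push out)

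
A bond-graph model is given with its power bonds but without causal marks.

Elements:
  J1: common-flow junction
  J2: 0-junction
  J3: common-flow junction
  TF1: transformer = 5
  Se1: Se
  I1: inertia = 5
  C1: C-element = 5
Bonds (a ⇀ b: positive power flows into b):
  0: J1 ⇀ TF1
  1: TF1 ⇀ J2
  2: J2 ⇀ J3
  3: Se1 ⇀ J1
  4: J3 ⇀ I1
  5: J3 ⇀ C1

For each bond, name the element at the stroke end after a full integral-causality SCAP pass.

β0 |TF1
β1 |J2
β2 |J3
β3 |J1
β4 |I1
β5 |J3

bond 3 |J1  (Se1 fixes effort; stroke away)
bond 0 |TF1  (J1 needs exactly one f-in)
bond 1 |J2  (TF1 one-in-one-out from 0)
bond 2 |J3  (J2: bond 1 brought effort, rest push out)
bond 4 |I1  (I1: I, integral causality)
bond 5 |J3  (1-jn J3 has f-setter on 4)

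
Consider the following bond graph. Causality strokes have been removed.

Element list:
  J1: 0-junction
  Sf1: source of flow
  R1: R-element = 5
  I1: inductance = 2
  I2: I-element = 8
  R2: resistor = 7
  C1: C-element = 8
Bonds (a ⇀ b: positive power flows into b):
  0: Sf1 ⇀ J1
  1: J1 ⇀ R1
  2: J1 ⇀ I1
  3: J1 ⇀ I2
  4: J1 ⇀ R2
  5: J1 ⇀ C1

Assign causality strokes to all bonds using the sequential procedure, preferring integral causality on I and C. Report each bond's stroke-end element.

#0 stroke at Sf1
#1 stroke at R1
#2 stroke at I1
#3 stroke at I2
#4 stroke at R2
#5 stroke at J1

#0 |Sf1  (Sf1 (Sf) sets flow on bond)
#2 |I1  (prefer integral on I1)
#3 |I2  (I2: I, integral causality)
#5 |J1  (C1 integral (e out))
#1 |R1  (0-jn J1 has e-setter on 5)
#4 |R2  (J1 effort already set via bond 5)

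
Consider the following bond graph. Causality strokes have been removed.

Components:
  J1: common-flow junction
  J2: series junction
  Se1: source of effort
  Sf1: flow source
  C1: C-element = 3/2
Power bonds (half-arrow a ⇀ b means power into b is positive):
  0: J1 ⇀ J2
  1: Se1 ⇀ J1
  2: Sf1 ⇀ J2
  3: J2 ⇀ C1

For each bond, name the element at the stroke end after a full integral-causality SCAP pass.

bond 0 stroke→J2
bond 1 stroke→J1
bond 2 stroke→Sf1
bond 3 stroke→J2

β1 |J1  (Se1: effort source, stroke at far end)
β2 |Sf1  (Sf1 fixes flow; stroke at Sf1)
β0 |J2  (closing 1-jn rule on J1)
β3 |J2  (1-jn J2 has f-setter on 2)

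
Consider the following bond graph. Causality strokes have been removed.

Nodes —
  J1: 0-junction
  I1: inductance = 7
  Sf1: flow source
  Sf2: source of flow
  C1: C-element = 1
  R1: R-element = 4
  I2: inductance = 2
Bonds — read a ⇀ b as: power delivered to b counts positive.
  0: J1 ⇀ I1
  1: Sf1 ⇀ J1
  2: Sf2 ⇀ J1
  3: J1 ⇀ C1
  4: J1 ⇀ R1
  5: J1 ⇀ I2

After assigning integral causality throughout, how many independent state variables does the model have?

b1 stroke at Sf1  (Sf1: flow source, stroke at near end)
b2 stroke at Sf2  (Sf2 (Sf) sets flow on bond)
b0 stroke at I1  (I1 outputs flow p/I1)
b3 stroke at J1  (C1 outputs effort q/C1)
b4 stroke at R1  (0-jn J1 has e-setter on 3)
b5 stroke at I2  (0-jn J1 has e-setter on 3)

3  (C1, I1, I2 all integral)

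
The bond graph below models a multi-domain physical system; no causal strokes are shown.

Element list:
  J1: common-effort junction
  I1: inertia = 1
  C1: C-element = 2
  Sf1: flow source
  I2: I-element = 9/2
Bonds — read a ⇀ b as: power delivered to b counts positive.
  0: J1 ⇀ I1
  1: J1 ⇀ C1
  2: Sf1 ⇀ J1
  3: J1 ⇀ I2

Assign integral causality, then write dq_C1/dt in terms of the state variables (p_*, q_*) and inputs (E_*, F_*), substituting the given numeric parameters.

dq_C1/dt = F_Sf1 - p_I1 - 2*p_I2/9

#2 →Sf1  (Sf1: flow source, stroke at near end)
#0 →I1  (I1 outputs flow p/I1)
#1 →J1  (C1: C, integral causality)
#3 →I2  (J1: bond 1 brought effort, rest push out)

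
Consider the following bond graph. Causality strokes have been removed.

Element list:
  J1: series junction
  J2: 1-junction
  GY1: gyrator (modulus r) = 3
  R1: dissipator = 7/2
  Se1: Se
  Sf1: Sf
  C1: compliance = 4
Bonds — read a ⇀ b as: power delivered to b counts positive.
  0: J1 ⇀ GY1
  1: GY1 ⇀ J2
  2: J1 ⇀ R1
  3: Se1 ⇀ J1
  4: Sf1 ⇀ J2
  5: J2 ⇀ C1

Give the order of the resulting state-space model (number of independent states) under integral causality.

1  (C1 all integral)

bond 3 →J1  (Se1 (Se) sets effort on bond)
bond 4 →Sf1  (Sf1 (Sf) sets flow on bond)
bond 1 →J2  (J2: bond 4 brought flow, rest push out)
bond 5 →J2  (J2: bond 4 brought flow, rest push out)
bond 0 →J1  (GY1 both-in/both-out from 1)
bond 2 →R1  (J1: last free bond brings flow in)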